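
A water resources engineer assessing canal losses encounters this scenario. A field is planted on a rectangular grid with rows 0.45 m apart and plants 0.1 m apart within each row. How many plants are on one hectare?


D = 10000 / (row_sp * plant_sp)
  = 10000 / (0.45 * 0.1)
  = 10000 / 0.0450
  = 222222.22 plants/ha


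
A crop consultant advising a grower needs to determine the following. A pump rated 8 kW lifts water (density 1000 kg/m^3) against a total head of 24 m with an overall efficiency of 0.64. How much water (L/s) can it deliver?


Q = (P * 1000 * eta) / (rho * g * H)
  = (8 * 1000 * 0.64) / (1000 * 9.81 * 24)
  = 5120 / 235440
  = 0.02175 m^3/s = 21.75 L/s


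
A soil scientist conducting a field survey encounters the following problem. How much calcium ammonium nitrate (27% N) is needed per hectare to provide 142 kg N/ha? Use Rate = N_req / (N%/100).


Rate = N_required / (N_content / 100)
     = 142 / (27 / 100)
     = 142 / 0.27
     = 525.93 kg/ha


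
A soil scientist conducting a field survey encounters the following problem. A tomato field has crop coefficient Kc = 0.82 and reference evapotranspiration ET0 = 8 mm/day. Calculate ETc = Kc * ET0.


ETc = Kc * ET0
    = 0.82 * 8
    = 6.56 mm/day


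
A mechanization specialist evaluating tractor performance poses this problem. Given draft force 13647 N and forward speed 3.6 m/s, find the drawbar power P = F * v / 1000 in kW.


P = F * v / 1000
  = 13647 * 3.6 / 1000
  = 49129.20 / 1000
  = 49.13 kW


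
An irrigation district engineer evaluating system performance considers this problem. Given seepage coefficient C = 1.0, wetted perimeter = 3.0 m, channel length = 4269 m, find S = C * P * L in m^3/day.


S = C * P * L
  = 1.0 * 3.0 * 4269
  = 12807 m^3/day


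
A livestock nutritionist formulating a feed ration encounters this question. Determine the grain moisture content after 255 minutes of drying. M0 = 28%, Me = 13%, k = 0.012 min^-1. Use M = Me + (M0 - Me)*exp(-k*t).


M = Me + (M0 - Me) * e^(-k*t)
  = 13 + (28 - 13) * e^(-0.012*255)
  = 13 + 15 * e^(-3.060)
  = 13 + 15 * 0.04689
  = 13 + 0.7033
  = 13.70%


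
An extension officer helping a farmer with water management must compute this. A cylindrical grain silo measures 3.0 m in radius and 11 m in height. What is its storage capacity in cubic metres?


V = pi * r^2 * h
  = pi * 3.0^2 * 11
  = pi * 9 * 11
  = 311.02 m^3


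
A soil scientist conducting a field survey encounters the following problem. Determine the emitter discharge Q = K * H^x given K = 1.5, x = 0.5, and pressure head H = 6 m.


Q = K * H^x
  = 1.5 * 6^0.5
  = 1.5 * 2.4495
  = 3.67 L/h


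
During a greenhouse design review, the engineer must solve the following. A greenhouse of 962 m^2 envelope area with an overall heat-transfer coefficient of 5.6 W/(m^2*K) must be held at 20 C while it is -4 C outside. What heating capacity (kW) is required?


dT = 20 - (-4) = 24 K
Q = U * A * dT
  = 5.6 * 962 * 24
  = 129292.80 W = 129.29 kW


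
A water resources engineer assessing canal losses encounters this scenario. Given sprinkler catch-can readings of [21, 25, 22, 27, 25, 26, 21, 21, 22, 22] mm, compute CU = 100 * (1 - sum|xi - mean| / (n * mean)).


xbar = 232 / 10 = 23.200
sum|xi - xbar| = 20.400
CU = 100 * (1 - 20.400 / (10 * 23.200))
   = 100 * (1 - 0.0879)
   = 91.21%


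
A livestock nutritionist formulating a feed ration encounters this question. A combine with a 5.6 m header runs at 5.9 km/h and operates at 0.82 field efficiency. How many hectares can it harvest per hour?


C = w * v * eta_f / 10
  = 5.6 * 5.9 * 0.82 / 10
  = 27.09 / 10
  = 2.71 ha/h


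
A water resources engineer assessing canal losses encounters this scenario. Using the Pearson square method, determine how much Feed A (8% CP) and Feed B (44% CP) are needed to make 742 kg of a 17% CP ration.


parts_A = CP_b - target = 44 - 17 = 27
parts_B = target - CP_a = 17 - 8 = 9
total_parts = 27 + 9 = 36
Feed A = 742 * 27 / 36 = 556.50 kg
Feed B = 742 * 9 / 36 = 185.50 kg

556.50 kg


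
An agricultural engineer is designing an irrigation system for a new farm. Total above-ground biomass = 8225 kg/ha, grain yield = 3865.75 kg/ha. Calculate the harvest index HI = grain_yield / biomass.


HI = grain_yield / biomass
   = 3865.75 / 8225
   = 0.47


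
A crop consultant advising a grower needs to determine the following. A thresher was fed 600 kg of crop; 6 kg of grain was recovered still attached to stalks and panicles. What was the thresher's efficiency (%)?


eta = (total - unthreshed) / total * 100
    = (600 - 6) / 600 * 100
    = 594 / 600 * 100
    = 99%


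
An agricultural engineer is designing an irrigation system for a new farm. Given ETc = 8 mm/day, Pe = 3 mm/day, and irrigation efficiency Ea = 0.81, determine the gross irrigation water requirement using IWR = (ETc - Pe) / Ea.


IWR = (ETc - Pe) / Ea
    = (8 - 3) / 0.81
    = 5 / 0.81
    = 6.17 mm/day


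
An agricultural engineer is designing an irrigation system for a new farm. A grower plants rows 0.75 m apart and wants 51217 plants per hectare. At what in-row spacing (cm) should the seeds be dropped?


spacing = 10000 / (row_sp * density)
        = 10000 / (0.75 * 51217)
        = 10000 / 38412.75
        = 0.26033 m = 26.03 cm


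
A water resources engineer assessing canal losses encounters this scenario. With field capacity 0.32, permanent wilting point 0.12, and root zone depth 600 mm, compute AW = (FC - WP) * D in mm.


AW = (FC - WP) * D
   = (0.32 - 0.12) * 600
   = 0.20 * 600
   = 120 mm


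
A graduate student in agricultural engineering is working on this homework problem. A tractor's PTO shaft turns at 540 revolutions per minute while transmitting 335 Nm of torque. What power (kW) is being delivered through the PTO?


P = 2*pi*n*T / 60000
  = 2*pi * 540 * 335 / 60000
  = 1136628.22 / 60000
  = 18.94 kW


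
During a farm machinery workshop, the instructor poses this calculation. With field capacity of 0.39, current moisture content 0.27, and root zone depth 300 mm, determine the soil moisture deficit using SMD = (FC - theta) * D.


SMD = (FC - theta) * D
    = (0.39 - 0.27) * 300
    = 0.120 * 300
    = 36 mm


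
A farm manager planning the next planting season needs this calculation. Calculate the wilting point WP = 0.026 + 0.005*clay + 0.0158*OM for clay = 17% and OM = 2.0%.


WP = 0.026 + 0.005*17 + 0.0158*2.0
   = 0.026 + 0.0850 + 0.0316
   = 0.1426


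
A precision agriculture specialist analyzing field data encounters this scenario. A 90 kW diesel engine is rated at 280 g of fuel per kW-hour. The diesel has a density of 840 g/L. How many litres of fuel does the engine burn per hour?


FC = P * BSFC / rho_fuel
   = 90 * 280 / 840
   = 25200 / 840
   = 30 L/h


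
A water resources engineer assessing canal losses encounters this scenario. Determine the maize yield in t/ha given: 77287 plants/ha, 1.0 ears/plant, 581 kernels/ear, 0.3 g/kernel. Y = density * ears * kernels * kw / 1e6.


Y = density * ears * kernels * kw
  = 77287 * 1.0 * 581 * 0.3 g/ha
  = 13471124.10 g/ha
  = 13471.12 kg/ha = 13.47 t/ha


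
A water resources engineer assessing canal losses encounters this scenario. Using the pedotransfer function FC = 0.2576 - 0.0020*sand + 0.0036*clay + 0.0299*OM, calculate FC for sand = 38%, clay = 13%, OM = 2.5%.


FC = 0.2576 - 0.0020*38 + 0.0036*13 + 0.0299*2.5
   = 0.2576 - 0.0760 + 0.0468 + 0.0748
   = 0.3032


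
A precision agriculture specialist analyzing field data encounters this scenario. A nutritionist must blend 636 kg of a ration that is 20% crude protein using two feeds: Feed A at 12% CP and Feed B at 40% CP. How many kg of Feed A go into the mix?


parts_A = CP_b - target = 40 - 20 = 20
parts_B = target - CP_a = 20 - 12 = 8
total_parts = 20 + 8 = 28
Feed A = 636 * 20 / 28 = 454.29 kg
Feed B = 636 * 8 / 28 = 181.71 kg

454.29 kg


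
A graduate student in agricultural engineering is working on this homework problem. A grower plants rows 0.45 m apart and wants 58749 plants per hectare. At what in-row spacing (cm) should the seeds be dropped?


spacing = 10000 / (row_sp * density)
        = 10000 / (0.45 * 58749)
        = 10000 / 26437.05
        = 0.37826 m = 37.83 cm


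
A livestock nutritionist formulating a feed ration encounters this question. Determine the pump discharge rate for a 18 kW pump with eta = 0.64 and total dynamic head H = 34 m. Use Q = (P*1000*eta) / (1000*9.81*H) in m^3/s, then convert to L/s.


Q = (P * 1000 * eta) / (rho * g * H)
  = (18 * 1000 * 0.64) / (1000 * 9.81 * 34)
  = 11520 / 333540
  = 0.03454 m^3/s = 34.54 L/s


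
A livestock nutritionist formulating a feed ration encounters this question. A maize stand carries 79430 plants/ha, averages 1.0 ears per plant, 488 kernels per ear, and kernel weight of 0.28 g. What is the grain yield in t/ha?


Y = density * ears * kernels * kw
  = 79430 * 1.0 * 488 * 0.28 g/ha
  = 10853315.20 g/ha
  = 10853.32 kg/ha = 10.85 t/ha


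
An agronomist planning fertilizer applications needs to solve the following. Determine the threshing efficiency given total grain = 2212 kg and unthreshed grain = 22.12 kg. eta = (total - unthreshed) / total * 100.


eta = (total - unthreshed) / total * 100
    = (2212 - 22.12) / 2212 * 100
    = 2189.88 / 2212 * 100
    = 99%


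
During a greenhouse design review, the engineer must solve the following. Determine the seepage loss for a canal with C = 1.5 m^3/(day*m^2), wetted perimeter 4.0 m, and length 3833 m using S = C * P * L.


S = C * P * L
  = 1.5 * 4.0 * 3833
  = 22998 m^3/day


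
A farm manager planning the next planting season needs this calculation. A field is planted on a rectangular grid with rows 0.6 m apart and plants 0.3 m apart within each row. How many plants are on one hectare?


D = 10000 / (row_sp * plant_sp)
  = 10000 / (0.6 * 0.3)
  = 10000 / 0.1800
  = 55555.56 plants/ha


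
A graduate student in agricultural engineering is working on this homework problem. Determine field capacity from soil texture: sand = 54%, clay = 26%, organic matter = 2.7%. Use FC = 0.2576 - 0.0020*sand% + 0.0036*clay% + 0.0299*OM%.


FC = 0.2576 - 0.0020*54 + 0.0036*26 + 0.0299*2.7
   = 0.2576 - 0.1080 + 0.0936 + 0.0807
   = 0.3239


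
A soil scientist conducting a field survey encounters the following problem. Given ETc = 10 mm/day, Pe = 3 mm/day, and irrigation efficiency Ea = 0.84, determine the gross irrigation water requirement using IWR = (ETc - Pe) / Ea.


IWR = (ETc - Pe) / Ea
    = (10 - 3) / 0.84
    = 7 / 0.84
    = 8.33 mm/day


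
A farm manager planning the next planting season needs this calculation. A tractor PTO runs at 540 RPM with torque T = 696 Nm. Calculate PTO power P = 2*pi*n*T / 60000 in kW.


P = 2*pi*n*T / 60000
  = 2*pi * 540 * 696 / 60000
  = 2361472.37 / 60000
  = 39.36 kW


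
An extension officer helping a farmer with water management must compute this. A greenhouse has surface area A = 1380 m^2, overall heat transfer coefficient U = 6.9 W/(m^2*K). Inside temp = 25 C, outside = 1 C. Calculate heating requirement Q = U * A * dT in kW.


dT = 25 - (1) = 24 K
Q = U * A * dT
  = 6.9 * 1380 * 24
  = 228528 W = 228.53 kW


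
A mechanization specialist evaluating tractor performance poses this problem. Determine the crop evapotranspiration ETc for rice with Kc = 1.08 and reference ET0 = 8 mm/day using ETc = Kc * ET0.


ETc = Kc * ET0
    = 1.08 * 8
    = 8.64 mm/day


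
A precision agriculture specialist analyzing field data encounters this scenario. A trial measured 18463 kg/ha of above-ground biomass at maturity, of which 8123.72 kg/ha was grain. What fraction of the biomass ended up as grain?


HI = grain_yield / biomass
   = 8123.72 / 18463
   = 0.44


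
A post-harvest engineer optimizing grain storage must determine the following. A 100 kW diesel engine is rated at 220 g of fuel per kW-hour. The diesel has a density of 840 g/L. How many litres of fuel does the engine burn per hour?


FC = P * BSFC / rho_fuel
   = 100 * 220 / 840
   = 22000 / 840
   = 26.19 L/h


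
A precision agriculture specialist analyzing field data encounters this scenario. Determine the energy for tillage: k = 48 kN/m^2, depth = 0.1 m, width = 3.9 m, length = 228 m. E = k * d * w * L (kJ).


E = k * d * w * L
  = 48 * 0.1 * 3.9 * 228
  = 4268.16 kJ


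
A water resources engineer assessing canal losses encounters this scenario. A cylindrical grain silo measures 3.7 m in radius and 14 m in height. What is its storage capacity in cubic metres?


V = pi * r^2 * h
  = pi * 3.7^2 * 14
  = pi * 13.69 * 14
  = 602.12 m^3


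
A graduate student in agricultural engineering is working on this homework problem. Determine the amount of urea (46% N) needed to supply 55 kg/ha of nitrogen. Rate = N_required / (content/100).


Rate = N_required / (N_content / 100)
     = 55 / (46 / 100)
     = 55 / 0.46
     = 119.57 kg/ha


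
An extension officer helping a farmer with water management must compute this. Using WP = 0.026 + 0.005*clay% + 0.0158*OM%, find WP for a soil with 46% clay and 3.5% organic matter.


WP = 0.026 + 0.005*46 + 0.0158*3.5
   = 0.026 + 0.2300 + 0.0553
   = 0.3113


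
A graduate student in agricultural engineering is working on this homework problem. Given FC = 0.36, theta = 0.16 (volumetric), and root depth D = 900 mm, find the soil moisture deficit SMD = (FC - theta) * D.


SMD = (FC - theta) * D
    = (0.36 - 0.16) * 900
    = 0.200 * 900
    = 180 mm


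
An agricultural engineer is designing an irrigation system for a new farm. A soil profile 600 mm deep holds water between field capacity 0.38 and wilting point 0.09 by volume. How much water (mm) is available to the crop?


AW = (FC - WP) * D
   = (0.38 - 0.09) * 600
   = 0.29 * 600
   = 174 mm


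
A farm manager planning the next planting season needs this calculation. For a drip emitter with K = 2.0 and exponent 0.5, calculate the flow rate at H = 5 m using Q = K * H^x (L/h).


Q = K * H^x
  = 2.0 * 5^0.5
  = 2.0 * 2.2361
  = 4.47 L/h


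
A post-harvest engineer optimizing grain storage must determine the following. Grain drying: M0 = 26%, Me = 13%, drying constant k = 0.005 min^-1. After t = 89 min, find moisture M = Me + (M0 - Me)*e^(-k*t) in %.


M = Me + (M0 - Me) * e^(-k*t)
  = 13 + (26 - 13) * e^(-0.005*89)
  = 13 + 13 * e^(-0.445)
  = 13 + 13 * 0.64082
  = 13 + 8.3307
  = 21.33%


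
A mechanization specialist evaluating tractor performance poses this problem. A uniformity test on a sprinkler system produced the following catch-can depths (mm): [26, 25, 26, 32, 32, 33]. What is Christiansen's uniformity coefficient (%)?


xbar = 174 / 6 = 29
sum|xi - xbar| = 20
CU = 100 * (1 - 20 / (6 * 29))
   = 100 * (1 - 0.1149)
   = 88.51%


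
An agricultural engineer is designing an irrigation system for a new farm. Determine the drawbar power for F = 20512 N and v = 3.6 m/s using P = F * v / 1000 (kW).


P = F * v / 1000
  = 20512 * 3.6 / 1000
  = 73843.20 / 1000
  = 73.84 kW


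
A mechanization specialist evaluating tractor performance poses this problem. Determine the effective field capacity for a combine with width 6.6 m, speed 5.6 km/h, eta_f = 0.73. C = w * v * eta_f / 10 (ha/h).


C = w * v * eta_f / 10
  = 6.6 * 5.6 * 0.73 / 10
  = 26.98 / 10
  = 2.70 ha/h


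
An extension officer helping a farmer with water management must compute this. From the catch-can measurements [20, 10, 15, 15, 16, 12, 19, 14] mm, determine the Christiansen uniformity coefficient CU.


xbar = 121 / 8 = 15.125
sum|xi - xbar| = 19.250
CU = 100 * (1 - 19.250 / (8 * 15.125))
   = 100 * (1 - 0.1591)
   = 84.09%


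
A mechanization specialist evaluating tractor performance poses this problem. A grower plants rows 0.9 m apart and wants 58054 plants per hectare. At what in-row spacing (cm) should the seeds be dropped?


spacing = 10000 / (row_sp * density)
        = 10000 / (0.9 * 58054)
        = 10000 / 52248.60
        = 0.19139 m = 19.14 cm


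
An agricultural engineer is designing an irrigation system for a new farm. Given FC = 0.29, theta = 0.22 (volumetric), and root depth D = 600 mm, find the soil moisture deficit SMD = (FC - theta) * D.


SMD = (FC - theta) * D
    = (0.29 - 0.22) * 600
    = 0.070 * 600
    = 42 mm


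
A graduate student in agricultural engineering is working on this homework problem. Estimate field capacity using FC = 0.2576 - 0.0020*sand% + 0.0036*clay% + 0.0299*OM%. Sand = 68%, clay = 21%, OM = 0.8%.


FC = 0.2576 - 0.0020*68 + 0.0036*21 + 0.0299*0.8
   = 0.2576 - 0.1360 + 0.0756 + 0.0239
   = 0.2211


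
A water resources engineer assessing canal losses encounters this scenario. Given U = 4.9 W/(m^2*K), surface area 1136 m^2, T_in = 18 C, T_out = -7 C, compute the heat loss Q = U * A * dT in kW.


dT = 18 - (-7) = 25 K
Q = U * A * dT
  = 4.9 * 1136 * 25
  = 139160 W = 139.16 kW


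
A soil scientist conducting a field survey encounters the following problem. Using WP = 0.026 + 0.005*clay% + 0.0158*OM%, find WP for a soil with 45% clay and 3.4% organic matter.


WP = 0.026 + 0.005*45 + 0.0158*3.4
   = 0.026 + 0.2250 + 0.0537
   = 0.3047


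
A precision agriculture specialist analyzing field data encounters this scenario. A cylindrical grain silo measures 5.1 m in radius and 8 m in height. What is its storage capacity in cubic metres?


V = pi * r^2 * h
  = pi * 5.1^2 * 8
  = pi * 26.01 * 8
  = 653.70 m^3


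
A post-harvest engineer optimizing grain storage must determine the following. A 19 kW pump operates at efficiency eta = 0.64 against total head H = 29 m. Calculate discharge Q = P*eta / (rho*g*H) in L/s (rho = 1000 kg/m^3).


Q = (P * 1000 * eta) / (rho * g * H)
  = (19 * 1000 * 0.64) / (1000 * 9.81 * 29)
  = 12160 / 284490
  = 0.04274 m^3/s = 42.74 L/s


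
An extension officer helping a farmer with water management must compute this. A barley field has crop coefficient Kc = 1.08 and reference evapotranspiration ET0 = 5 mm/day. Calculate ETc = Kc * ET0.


ETc = Kc * ET0
    = 1.08 * 5
    = 5.40 mm/day


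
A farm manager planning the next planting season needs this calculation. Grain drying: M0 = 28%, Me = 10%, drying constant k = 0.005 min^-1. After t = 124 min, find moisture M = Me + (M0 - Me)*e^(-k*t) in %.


M = Me + (M0 - Me) * e^(-k*t)
  = 10 + (28 - 10) * e^(-0.005*124)
  = 10 + 18 * e^(-0.620)
  = 10 + 18 * 0.53794
  = 10 + 9.6830
  = 19.68%


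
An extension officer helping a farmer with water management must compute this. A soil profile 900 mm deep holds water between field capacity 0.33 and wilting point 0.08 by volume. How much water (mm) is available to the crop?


AW = (FC - WP) * D
   = (0.33 - 0.08) * 900
   = 0.25 * 900
   = 225 mm


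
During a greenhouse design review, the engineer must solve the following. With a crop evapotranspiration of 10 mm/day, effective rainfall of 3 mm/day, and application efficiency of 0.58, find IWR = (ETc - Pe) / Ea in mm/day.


IWR = (ETc - Pe) / Ea
    = (10 - 3) / 0.58
    = 7 / 0.58
    = 12.07 mm/day


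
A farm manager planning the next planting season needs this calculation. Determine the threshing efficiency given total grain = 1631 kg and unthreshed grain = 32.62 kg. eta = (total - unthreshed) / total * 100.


eta = (total - unthreshed) / total * 100
    = (1631 - 32.62) / 1631 * 100
    = 1598.38 / 1631 * 100
    = 98%


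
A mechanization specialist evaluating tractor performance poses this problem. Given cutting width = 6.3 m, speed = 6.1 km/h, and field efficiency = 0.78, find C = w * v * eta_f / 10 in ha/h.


C = w * v * eta_f / 10
  = 6.3 * 6.1 * 0.78 / 10
  = 29.98 / 10
  = 3.00 ha/h


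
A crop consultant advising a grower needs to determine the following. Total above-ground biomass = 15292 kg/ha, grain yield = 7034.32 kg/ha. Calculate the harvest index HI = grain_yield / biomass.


HI = grain_yield / biomass
   = 7034.32 / 15292
   = 0.46


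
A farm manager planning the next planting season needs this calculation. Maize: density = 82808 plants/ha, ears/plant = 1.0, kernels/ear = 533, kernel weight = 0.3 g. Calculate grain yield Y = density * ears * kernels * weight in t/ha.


Y = density * ears * kernels * kw
  = 82808 * 1.0 * 533 * 0.3 g/ha
  = 13240999.20 g/ha
  = 13241.00 kg/ha = 13.24 t/ha


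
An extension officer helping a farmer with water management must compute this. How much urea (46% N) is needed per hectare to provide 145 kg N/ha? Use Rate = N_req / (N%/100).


Rate = N_required / (N_content / 100)
     = 145 / (46 / 100)
     = 145 / 0.46
     = 315.22 kg/ha


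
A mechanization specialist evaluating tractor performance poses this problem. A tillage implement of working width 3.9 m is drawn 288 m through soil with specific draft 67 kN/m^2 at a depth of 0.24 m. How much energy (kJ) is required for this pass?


E = k * d * w * L
  = 67 * 0.24 * 3.9 * 288
  = 18061.06 kJ


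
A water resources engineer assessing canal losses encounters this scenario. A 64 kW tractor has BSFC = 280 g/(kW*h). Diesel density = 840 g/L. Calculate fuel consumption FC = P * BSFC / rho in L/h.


FC = P * BSFC / rho_fuel
   = 64 * 280 / 840
   = 17920 / 840
   = 21.33 L/h


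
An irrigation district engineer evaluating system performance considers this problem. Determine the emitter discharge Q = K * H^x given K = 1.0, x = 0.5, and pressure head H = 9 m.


Q = K * H^x
  = 1.0 * 9^0.5
  = 1.0 * 3
  = 3 L/h


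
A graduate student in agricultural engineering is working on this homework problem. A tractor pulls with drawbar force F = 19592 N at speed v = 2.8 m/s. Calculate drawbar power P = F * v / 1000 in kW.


P = F * v / 1000
  = 19592 * 2.8 / 1000
  = 54857.60 / 1000
  = 54.86 kW


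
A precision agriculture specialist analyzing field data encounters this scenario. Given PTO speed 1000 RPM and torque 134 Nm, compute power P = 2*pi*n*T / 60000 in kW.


P = 2*pi*n*T / 60000
  = 2*pi * 1000 * 134 / 60000
  = 841946.83 / 60000
  = 14.03 kW


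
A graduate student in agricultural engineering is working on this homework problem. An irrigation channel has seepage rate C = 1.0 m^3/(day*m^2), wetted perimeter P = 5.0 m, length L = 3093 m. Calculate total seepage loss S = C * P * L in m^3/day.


S = C * P * L
  = 1.0 * 5.0 * 3093
  = 15465 m^3/day


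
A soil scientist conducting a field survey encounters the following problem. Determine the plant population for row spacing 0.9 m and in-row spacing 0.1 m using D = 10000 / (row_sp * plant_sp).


D = 10000 / (row_sp * plant_sp)
  = 10000 / (0.9 * 0.1)
  = 10000 / 0.0900
  = 111111.11 plants/ha


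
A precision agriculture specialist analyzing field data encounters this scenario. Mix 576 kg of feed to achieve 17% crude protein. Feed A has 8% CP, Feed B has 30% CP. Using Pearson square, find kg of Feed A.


parts_A = CP_b - target = 30 - 17 = 13
parts_B = target - CP_a = 17 - 8 = 9
total_parts = 13 + 9 = 22
Feed A = 576 * 13 / 22 = 340.36 kg
Feed B = 576 * 9 / 22 = 235.64 kg

340.36 kg


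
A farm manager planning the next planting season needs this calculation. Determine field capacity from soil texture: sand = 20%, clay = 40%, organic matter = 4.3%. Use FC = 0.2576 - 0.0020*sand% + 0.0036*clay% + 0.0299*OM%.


FC = 0.2576 - 0.0020*20 + 0.0036*40 + 0.0299*4.3
   = 0.2576 - 0.0400 + 0.1440 + 0.1286
   = 0.4902


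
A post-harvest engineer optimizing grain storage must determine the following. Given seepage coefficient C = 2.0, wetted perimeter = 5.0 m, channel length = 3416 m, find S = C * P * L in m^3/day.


S = C * P * L
  = 2.0 * 5.0 * 3416
  = 34160 m^3/day


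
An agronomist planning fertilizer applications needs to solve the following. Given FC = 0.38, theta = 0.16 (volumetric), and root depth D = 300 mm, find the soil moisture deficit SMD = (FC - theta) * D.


SMD = (FC - theta) * D
    = (0.38 - 0.16) * 300
    = 0.220 * 300
    = 66 mm


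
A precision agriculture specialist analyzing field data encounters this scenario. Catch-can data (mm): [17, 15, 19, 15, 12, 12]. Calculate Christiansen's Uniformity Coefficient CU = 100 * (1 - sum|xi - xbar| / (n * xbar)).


xbar = 90 / 6 = 15
sum|xi - xbar| = 12
CU = 100 * (1 - 12 / (6 * 15))
   = 100 * (1 - 0.1333)
   = 86.67%


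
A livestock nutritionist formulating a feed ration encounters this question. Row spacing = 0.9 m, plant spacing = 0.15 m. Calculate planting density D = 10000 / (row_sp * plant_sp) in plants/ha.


D = 10000 / (row_sp * plant_sp)
  = 10000 / (0.9 * 0.15)
  = 10000 / 0.1350
  = 74074.07 plants/ha


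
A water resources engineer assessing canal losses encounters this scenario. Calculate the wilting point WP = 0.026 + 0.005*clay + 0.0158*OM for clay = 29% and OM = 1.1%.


WP = 0.026 + 0.005*29 + 0.0158*1.1
   = 0.026 + 0.1450 + 0.0174
   = 0.1884


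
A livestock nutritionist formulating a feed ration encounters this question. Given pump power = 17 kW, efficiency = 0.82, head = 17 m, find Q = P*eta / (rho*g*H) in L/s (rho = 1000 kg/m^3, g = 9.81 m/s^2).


Q = (P * 1000 * eta) / (rho * g * H)
  = (17 * 1000 * 0.82) / (1000 * 9.81 * 17)
  = 13940 / 166770
  = 0.08359 m^3/s = 83.59 L/s


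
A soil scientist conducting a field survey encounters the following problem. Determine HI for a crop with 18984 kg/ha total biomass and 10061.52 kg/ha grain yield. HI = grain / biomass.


HI = grain_yield / biomass
   = 10061.52 / 18984
   = 0.53


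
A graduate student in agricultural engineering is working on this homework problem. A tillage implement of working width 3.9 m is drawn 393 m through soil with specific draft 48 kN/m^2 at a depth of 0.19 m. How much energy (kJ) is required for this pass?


E = k * d * w * L
  = 48 * 0.19 * 3.9 * 393
  = 13978.22 kJ


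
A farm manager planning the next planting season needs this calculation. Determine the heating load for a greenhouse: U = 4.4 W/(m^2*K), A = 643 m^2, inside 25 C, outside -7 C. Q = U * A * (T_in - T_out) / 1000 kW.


dT = 25 - (-7) = 32 K
Q = U * A * dT
  = 4.4 * 643 * 32
  = 90534.40 W = 90.53 kW


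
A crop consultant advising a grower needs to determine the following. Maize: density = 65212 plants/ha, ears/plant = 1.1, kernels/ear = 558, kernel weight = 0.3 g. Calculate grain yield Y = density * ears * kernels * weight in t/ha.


Y = density * ears * kernels * kw
  = 65212 * 1.1 * 558 * 0.3 g/ha
  = 12008137.68 g/ha
  = 12008.14 kg/ha = 12.01 t/ha


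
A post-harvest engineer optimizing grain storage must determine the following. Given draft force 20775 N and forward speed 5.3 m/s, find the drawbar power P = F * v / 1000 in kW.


P = F * v / 1000
  = 20775 * 5.3 / 1000
  = 110107.50 / 1000
  = 110.11 kW


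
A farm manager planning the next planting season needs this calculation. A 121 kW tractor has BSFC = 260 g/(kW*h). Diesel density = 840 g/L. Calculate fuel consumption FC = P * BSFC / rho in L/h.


FC = P * BSFC / rho_fuel
   = 121 * 260 / 840
   = 31460 / 840
   = 37.45 L/h


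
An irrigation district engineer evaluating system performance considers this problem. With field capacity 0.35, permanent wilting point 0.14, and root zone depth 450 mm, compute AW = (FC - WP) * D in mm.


AW = (FC - WP) * D
   = (0.35 - 0.14) * 450
   = 0.21 * 450
   = 94.50 mm


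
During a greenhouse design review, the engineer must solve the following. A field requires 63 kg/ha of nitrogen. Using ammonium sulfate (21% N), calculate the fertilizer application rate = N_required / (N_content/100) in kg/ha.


Rate = N_required / (N_content / 100)
     = 63 / (21 / 100)
     = 63 / 0.21
     = 300 kg/ha


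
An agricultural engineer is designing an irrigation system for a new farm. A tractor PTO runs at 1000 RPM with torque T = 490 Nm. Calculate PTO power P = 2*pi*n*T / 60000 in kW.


P = 2*pi*n*T / 60000
  = 2*pi * 1000 * 490 / 60000
  = 3078760.80 / 60000
  = 51.31 kW


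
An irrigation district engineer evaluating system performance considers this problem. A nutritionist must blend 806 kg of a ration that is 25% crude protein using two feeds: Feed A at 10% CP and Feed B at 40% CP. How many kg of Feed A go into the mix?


parts_A = CP_b - target = 40 - 25 = 15
parts_B = target - CP_a = 25 - 10 = 15
total_parts = 15 + 15 = 30
Feed A = 806 * 15 / 30 = 403 kg
Feed B = 806 * 15 / 30 = 403 kg


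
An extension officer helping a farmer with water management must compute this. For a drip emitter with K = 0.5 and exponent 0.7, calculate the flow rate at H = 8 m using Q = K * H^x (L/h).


Q = K * H^x
  = 0.5 * 8^0.7
  = 0.5 * 4.2871
  = 2.14 L/h


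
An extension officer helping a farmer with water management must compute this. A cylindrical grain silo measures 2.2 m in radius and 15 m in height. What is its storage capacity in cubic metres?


V = pi * r^2 * h
  = pi * 2.2^2 * 15
  = pi * 4.84 * 15
  = 228.08 m^3


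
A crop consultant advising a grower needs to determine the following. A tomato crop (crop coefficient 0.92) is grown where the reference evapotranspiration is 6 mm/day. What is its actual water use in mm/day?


ETc = Kc * ET0
    = 0.92 * 6
    = 5.52 mm/day


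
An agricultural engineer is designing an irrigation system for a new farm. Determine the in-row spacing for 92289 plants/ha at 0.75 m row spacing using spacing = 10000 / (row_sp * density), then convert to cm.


spacing = 10000 / (row_sp * density)
        = 10000 / (0.75 * 92289)
        = 10000 / 69216.75
        = 0.14447 m = 14.45 cm


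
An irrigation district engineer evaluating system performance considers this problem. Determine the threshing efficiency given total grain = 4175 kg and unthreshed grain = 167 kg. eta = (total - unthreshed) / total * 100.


eta = (total - unthreshed) / total * 100
    = (4175 - 167) / 4175 * 100
    = 4008 / 4175 * 100
    = 96%


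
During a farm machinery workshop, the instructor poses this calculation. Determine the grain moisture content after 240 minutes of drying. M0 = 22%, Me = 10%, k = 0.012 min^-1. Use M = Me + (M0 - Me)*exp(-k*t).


M = Me + (M0 - Me) * e^(-k*t)
  = 10 + (22 - 10) * e^(-0.012*240)
  = 10 + 12 * e^(-2.880)
  = 10 + 12 * 0.05613
  = 10 + 0.6736
  = 10.67%


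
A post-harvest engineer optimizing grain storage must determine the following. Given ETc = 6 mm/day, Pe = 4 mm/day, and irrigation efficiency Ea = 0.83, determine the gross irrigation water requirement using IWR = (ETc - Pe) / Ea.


IWR = (ETc - Pe) / Ea
    = (6 - 4) / 0.83
    = 2 / 0.83
    = 2.41 mm/day


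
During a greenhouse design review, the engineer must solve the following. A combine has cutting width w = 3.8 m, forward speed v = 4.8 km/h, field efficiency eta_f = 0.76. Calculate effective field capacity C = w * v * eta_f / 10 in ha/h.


C = w * v * eta_f / 10
  = 3.8 * 4.8 * 0.76 / 10
  = 13.86 / 10
  = 1.39 ha/h


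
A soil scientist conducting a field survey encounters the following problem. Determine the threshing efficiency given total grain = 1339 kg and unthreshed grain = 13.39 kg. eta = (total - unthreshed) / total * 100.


eta = (total - unthreshed) / total * 100
    = (1339 - 13.39) / 1339 * 100
    = 1325.61 / 1339 * 100
    = 99%


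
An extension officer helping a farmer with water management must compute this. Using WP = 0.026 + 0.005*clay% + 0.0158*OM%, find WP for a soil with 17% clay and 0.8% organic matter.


WP = 0.026 + 0.005*17 + 0.0158*0.8
   = 0.026 + 0.0850 + 0.0126
   = 0.1236


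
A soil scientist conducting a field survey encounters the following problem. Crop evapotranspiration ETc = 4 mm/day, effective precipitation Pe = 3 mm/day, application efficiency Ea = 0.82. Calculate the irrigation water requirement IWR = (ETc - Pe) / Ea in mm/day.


IWR = (ETc - Pe) / Ea
    = (4 - 3) / 0.82
    = 1 / 0.82
    = 1.22 mm/day


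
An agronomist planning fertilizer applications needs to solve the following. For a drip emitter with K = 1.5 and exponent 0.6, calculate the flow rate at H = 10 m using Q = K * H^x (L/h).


Q = K * H^x
  = 1.5 * 10^0.6
  = 1.5 * 3.9811
  = 5.97 L/h


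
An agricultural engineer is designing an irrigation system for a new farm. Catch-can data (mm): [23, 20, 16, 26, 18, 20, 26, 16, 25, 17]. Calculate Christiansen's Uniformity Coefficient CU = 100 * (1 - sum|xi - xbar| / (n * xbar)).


xbar = 207 / 10 = 20.700
sum|xi - xbar| = 34.400
CU = 100 * (1 - 34.400 / (10 * 20.700))
   = 100 * (1 - 0.1662)
   = 83.38%


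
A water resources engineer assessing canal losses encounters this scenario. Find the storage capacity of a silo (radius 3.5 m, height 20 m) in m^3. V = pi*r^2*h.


V = pi * r^2 * h
  = pi * 3.5^2 * 20
  = pi * 12.25 * 20
  = 769.69 m^3


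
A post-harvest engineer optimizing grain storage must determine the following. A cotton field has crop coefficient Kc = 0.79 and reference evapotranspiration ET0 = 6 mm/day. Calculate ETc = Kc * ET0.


ETc = Kc * ET0
    = 0.79 * 6
    = 4.74 mm/day


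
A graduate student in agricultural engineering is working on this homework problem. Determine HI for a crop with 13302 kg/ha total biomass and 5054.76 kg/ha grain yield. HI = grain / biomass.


HI = grain_yield / biomass
   = 5054.76 / 13302
   = 0.38


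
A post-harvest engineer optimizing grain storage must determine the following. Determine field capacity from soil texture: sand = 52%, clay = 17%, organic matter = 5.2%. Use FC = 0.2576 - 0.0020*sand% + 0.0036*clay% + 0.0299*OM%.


FC = 0.2576 - 0.0020*52 + 0.0036*17 + 0.0299*5.2
   = 0.2576 - 0.1040 + 0.0612 + 0.1555
   = 0.3703


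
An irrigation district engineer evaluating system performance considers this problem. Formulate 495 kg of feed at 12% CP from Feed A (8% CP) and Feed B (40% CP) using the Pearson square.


parts_A = CP_b - target = 40 - 12 = 28
parts_B = target - CP_a = 12 - 8 = 4
total_parts = 28 + 4 = 32
Feed A = 495 * 28 / 32 = 433.13 kg
Feed B = 495 * 4 / 32 = 61.88 kg

433.13 kg


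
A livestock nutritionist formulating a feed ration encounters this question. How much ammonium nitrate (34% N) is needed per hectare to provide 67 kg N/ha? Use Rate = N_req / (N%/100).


Rate = N_required / (N_content / 100)
     = 67 / (34 / 100)
     = 67 / 0.34
     = 197.06 kg/ha


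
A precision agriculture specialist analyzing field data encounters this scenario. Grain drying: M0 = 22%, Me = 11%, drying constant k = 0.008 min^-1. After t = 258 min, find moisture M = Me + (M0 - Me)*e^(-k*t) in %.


M = Me + (M0 - Me) * e^(-k*t)
  = 11 + (22 - 11) * e^(-0.008*258)
  = 11 + 11 * e^(-2.064)
  = 11 + 11 * 0.12695
  = 11 + 1.3964
  = 12.40%


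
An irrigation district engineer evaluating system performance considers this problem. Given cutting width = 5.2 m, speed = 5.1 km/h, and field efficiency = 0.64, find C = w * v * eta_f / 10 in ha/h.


C = w * v * eta_f / 10
  = 5.2 * 5.1 * 0.64 / 10
  = 16.97 / 10
  = 1.70 ha/h


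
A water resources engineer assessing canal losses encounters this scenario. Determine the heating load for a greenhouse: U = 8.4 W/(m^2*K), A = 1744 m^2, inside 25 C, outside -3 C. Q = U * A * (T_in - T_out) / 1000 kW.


dT = 25 - (-3) = 28 K
Q = U * A * dT
  = 8.4 * 1744 * 28
  = 410188.80 W = 410.19 kW


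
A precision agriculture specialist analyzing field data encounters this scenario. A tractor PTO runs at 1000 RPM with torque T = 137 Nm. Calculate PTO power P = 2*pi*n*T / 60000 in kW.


P = 2*pi*n*T / 60000
  = 2*pi * 1000 * 137 / 60000
  = 860796.39 / 60000
  = 14.35 kW


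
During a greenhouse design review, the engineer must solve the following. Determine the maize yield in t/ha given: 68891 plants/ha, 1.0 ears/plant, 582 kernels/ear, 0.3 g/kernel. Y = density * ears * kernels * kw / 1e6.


Y = density * ears * kernels * kw
  = 68891 * 1.0 * 582 * 0.3 g/ha
  = 12028368.60 g/ha
  = 12028.37 kg/ha = 12.03 t/ha


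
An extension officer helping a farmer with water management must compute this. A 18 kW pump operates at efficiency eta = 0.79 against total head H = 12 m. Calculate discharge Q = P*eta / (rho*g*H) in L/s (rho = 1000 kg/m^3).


Q = (P * 1000 * eta) / (rho * g * H)
  = (18 * 1000 * 0.79) / (1000 * 9.81 * 12)
  = 14220 / 117720
  = 0.12080 m^3/s = 120.80 L/s


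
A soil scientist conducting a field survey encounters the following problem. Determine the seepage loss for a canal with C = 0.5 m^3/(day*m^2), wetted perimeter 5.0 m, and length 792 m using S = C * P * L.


S = C * P * L
  = 0.5 * 5.0 * 792
  = 1980 m^3/day


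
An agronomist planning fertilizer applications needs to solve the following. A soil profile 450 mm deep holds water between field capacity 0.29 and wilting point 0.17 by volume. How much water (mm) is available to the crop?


AW = (FC - WP) * D
   = (0.29 - 0.17) * 450
   = 0.12 * 450
   = 54 mm


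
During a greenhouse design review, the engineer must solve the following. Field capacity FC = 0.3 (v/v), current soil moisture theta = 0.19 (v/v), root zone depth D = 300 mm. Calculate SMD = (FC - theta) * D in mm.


SMD = (FC - theta) * D
    = (0.3 - 0.19) * 300
    = 0.110 * 300
    = 33 mm


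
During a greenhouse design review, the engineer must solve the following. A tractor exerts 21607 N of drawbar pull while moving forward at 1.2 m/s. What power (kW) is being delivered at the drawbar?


P = F * v / 1000
  = 21607 * 1.2 / 1000
  = 25928.40 / 1000
  = 25.93 kW


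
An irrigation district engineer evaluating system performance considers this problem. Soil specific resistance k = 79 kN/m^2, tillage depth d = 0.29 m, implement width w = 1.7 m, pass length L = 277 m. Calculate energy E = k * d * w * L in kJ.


E = k * d * w * L
  = 79 * 0.29 * 1.7 * 277
  = 10788.32 kJ


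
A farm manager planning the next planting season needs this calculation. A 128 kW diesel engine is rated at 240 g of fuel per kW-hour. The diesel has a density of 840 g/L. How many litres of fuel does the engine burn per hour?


FC = P * BSFC / rho_fuel
   = 128 * 240 / 840
   = 30720 / 840
   = 36.57 L/h


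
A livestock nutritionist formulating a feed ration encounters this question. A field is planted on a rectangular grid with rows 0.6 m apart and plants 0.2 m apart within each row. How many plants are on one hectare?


D = 10000 / (row_sp * plant_sp)
  = 10000 / (0.6 * 0.2)
  = 10000 / 0.1200
  = 83333.33 plants/ha


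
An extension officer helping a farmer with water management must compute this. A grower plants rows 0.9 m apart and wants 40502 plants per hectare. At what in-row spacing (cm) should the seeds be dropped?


spacing = 10000 / (row_sp * density)
        = 10000 / (0.9 * 40502)
        = 10000 / 36451.80
        = 0.27433 m = 27.43 cm


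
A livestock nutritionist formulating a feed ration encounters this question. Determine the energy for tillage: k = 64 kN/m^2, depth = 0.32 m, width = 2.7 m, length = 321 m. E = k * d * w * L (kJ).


E = k * d * w * L
  = 64 * 0.32 * 2.7 * 321
  = 17750.02 kJ


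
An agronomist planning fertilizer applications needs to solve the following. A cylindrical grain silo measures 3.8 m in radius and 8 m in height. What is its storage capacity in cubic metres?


V = pi * r^2 * h
  = pi * 3.8^2 * 8
  = pi * 14.44 * 8
  = 362.92 m^3


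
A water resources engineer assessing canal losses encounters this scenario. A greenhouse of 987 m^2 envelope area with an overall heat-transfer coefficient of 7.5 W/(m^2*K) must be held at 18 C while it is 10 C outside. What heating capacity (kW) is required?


dT = 18 - (10) = 8 K
Q = U * A * dT
  = 7.5 * 987 * 8
  = 59220 W = 59.22 kW


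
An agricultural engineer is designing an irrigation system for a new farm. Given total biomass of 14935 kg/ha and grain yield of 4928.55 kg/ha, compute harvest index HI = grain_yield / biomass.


HI = grain_yield / biomass
   = 4928.55 / 14935
   = 0.33


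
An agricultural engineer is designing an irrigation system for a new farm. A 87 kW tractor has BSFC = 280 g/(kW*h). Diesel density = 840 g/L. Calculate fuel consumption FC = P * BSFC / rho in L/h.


FC = P * BSFC / rho_fuel
   = 87 * 280 / 840
   = 24360 / 840
   = 29 L/h
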